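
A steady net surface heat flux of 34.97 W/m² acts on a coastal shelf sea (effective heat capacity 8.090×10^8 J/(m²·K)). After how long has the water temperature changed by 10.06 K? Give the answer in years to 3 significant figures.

Areal heat capacity C = 8.090×10^8 J/(m²·K) (given).
Time required: Δt = C ΔT / F = 8.09×10^8 × 10.06 / 34.97 = 2.33×10^8 s.
In years: 2.33×10^8 s / (3.156×10^7 s/year) = 7.37 years.

7.37 years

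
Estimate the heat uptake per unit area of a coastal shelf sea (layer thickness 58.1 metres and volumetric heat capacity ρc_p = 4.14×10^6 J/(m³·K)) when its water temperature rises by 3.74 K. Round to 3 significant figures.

9.00×10^8

Areal heat capacity C = ρc_p × D = 4.14×10^6 × 58.1 = 2.41×10^8 J/(m^2 K).
ΔQ = C ΔT = 2.41×10^8 × 3.74 = 9.00×10^8 J/m².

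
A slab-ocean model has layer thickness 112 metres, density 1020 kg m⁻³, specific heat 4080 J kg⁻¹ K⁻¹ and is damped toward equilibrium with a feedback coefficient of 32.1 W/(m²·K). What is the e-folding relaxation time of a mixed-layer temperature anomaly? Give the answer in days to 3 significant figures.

168 days

Areal heat capacity C = ρ c_p D = 1020 × 4080 × 112 = 4.66×10^8 J/(m^2 K).
Relaxation time τ = C / λ = 4.66×10^8 / 32.1 = 1.45×10^7 s.
In days: 1.45×10^7 s / (86400 s/day) = 168 days.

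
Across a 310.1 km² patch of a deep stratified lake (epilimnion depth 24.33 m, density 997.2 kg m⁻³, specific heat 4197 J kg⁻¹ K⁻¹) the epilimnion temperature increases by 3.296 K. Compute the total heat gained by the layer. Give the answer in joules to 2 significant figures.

Areal heat capacity C = ρ c_p D = 997.2 × 4197 × 24.33 = 1.02×10^8 J/(m²·K).
Heat per unit area: q = C ΔT = 1.02×10^8 × 3.296 = 3.36×10^8 J/m².
Total heat: Q = q × A = 3.36×10^8 × (310.1 × 10⁶ m²) = 1.04×10^17 J.

1.0×10^17 J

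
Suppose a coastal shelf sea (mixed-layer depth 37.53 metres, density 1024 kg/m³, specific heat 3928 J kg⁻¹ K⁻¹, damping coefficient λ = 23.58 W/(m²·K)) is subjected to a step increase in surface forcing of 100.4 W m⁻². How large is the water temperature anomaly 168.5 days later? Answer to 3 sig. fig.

Areal heat capacity C = ρ c_p D = 1024 × 3928 × 37.53 = 1.51×10^8 J m⁻² K⁻¹.
τ = C / λ = 1.51×10^8 / 23.58 = 6.40×10^6 s.
Equilibrium anomaly ΔT_eq = F / λ = 100.4 / 23.58 = 4.26 K.
t = 168.5 days = 1.46×10^7 s, so t/τ = 2.27.
ΔT(t) = ΔT_eq (1 − e^(−t/τ)) = 4.26 × (1 − e^−2.27) = 3.82 K.

3.82 K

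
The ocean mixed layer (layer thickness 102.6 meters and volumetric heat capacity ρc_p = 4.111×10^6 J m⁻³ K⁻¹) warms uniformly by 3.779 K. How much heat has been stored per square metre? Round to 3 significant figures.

1.59×10^9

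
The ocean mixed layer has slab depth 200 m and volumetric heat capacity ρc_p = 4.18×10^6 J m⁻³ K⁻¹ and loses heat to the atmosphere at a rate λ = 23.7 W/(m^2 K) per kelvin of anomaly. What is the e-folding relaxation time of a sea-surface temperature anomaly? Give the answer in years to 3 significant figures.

Areal heat capacity C = ρc_p × D = 4.18×10^6 × 200 = 8.36×10^8 J m⁻² K⁻¹.
Relaxation time τ = C / λ = 8.36×10^8 / 23.7 = 3.53×10^7 s.
In years: 3.53×10^7 s / (3.156×10^7 s/year) = 1.12 years.

1.12 years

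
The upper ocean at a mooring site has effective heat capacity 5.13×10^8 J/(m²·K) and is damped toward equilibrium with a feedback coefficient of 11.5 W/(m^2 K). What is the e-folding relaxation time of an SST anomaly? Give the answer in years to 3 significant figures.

1.41 years

Areal heat capacity C = 5.13×10^8 J/(m²·K) (given).
Relaxation time τ = C / λ = 5.13×10^8 / 11.5 = 4.46×10^7 s.
In years: 4.46×10^7 s / (3.156×10^7 s/year) = 1.41 years.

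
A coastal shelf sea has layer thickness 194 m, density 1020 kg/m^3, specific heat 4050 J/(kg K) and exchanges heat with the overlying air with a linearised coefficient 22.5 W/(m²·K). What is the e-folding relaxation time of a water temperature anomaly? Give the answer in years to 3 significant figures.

Areal heat capacity C = ρ c_p D = 1020 × 4050 × 194 = 8.01×10^8 J/(m²·K).
Relaxation time τ = C / λ = 8.01×10^8 / 22.5 = 3.56×10^7 s.
In years: 3.56×10^7 s / (3.156×10^7 s/year) = 1.13 years.

1.13 years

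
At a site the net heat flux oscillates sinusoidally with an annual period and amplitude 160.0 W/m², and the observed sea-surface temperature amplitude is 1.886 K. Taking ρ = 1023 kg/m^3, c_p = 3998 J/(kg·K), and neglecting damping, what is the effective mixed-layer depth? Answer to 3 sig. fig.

104 m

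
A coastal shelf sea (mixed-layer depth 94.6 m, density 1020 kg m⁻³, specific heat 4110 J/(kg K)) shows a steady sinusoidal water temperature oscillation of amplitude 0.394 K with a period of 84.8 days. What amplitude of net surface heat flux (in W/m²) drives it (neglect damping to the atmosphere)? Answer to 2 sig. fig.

130

Areal heat capacity C = ρ c_p D = 1020 × 4110 × 94.6 = 3.97×10^8 J m⁻² K⁻¹.
ω = 2π / 7.33×10^6 s = 8.58×10^-7 s⁻¹.
Cω = 3.97×10^8 × 8.58×10^-7 = 340 W/(m²·K).
F₀ = A × Cω = 0.394 × 340 = 134 W/m².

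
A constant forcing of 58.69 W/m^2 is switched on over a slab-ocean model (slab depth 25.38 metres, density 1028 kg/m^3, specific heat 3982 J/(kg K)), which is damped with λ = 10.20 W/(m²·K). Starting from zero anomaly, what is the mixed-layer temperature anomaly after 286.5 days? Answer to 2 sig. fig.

5.2 K

Areal heat capacity C = ρ c_p D = 1028 × 3982 × 25.38 = 1.04×10^8 J m⁻² K⁻¹.
τ = C / λ = 1.04×10^8 / 10.20 = 1.02×10^7 s.
Equilibrium anomaly ΔT_eq = F / λ = 58.69 / 10.20 = 5.75 K.
t = 286.5 days = 2.48×10^7 s, so t/τ = 2.43.
ΔT(t) = ΔT_eq (1 − e^(−t/τ)) = 5.75 × (1 − e^−2.43) = 5.25 K.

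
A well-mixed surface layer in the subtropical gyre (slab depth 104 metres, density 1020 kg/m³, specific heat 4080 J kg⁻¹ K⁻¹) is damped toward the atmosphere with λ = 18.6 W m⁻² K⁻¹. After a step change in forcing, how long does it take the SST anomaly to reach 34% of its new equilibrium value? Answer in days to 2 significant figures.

110 days

Areal heat capacity C = ρ c_p D = 1020 × 4080 × 104 = 4.33×10^8 J/(m²·K).
τ = C / λ = 4.33×10^8 / 18.6 = 2.33×10^7 s.
Fraction reached: 1 − e^(−t/τ) = 0.34 ⇒ t = −τ ln(1 − 0.34) = τ × 0.416.
t = 9.67×10^6 s = 112 days.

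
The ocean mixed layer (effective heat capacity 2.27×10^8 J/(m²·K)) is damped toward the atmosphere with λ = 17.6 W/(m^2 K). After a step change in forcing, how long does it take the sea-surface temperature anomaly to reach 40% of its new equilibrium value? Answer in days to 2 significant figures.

76 days

Areal heat capacity C = 2.27×10^8 J/(m²·K) (given).
τ = C / λ = 2.27×10^8 / 17.6 = 1.29×10^7 s.
Fraction reached: 1 − e^(−t/τ) = 0.40 ⇒ t = −τ ln(1 − 0.40) = τ × 0.511.
t = 6.59×10^6 s = 76.3 days.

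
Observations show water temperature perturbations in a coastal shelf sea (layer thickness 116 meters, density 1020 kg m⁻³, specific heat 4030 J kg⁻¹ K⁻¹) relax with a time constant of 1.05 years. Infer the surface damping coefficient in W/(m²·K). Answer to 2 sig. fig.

Areal heat capacity C = ρ c_p D = 1020 × 4030 × 116 = 4.77×10^8 J/(m²·K).
τ = 1.05 years = 3.31×10^7 s.
λ = C / τ = 4.77×10^8 / 3.31×10^7 = 14.4 W/(m²·K).

14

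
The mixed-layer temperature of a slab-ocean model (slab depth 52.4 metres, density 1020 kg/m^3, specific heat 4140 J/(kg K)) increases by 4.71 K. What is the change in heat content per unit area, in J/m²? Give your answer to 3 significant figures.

1.04×10^9

Areal heat capacity C = ρ c_p D = 1020 × 4140 × 52.4 = 2.21×10^8 J/(m²·K).
ΔQ = C ΔT = 2.21×10^8 × 4.71 = 1.04×10^9 J/m².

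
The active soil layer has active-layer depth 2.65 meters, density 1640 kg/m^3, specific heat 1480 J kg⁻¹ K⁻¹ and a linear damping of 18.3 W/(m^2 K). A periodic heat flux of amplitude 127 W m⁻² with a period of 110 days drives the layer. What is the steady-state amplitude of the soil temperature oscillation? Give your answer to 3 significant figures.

Areal heat capacity C = ρ c_p D = 1640 × 1480 × 2.65 = 6.43×10^6 J m⁻² K⁻¹.
Angular frequency ω = 2π / T = 2π / 9.50×10^6 s = 6.61×10^-7 s⁻¹.
√((Cω)² + λ²) = √((4.25)² + 18.3²) = 18.8 W/(m²·K).
Amplitude A = F₀ / √((Cω)²+λ²) = 127 / 18.8 = 6.76 K.

6.76 K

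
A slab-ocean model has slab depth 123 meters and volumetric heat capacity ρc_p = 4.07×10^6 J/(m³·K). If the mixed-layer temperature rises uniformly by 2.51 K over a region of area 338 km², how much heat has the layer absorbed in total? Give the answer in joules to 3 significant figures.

4.25×10^17 J

Areal heat capacity C = ρc_p × D = 4.07×10^6 × 123 = 5.01×10^8 J m⁻² K⁻¹.
Heat per unit area: q = C ΔT = 5.01×10^8 × 2.51 = 1.26×10^9 J/m².
Total heat: Q = q × A = 1.26×10^9 × (338 × 10⁶ m²) = 4.25×10^17 J.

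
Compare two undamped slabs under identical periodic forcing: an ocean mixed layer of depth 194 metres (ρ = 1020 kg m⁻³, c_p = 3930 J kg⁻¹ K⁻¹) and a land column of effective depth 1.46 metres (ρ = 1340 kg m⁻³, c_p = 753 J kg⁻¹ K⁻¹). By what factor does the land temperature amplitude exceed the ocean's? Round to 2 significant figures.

C_ocean = 1020 × 3930 × 194 = 7.78×10^8 J/(m²·K).
C_land = 1340 × 753 × 1.46 = 1.47×10^6 J/(m²·K).
Undamped amplitude ∝ 1/C, so A_land/A_ocean = C_ocean/C_land = 528.

530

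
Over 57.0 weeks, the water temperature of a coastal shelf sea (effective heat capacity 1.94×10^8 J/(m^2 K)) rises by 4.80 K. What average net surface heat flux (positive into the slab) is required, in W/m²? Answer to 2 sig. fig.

27

Areal heat capacity C = 1.94×10^8 J/(m^2 K) (given).
Required heat per unit area: Q = C ΔT = 1.94×10^8 × 4.80 = 9.31×10^8 J/m².
Flux F = Q / Δt = 9.31×10^8 / 3.45×10^7 s = 27.0 W/m².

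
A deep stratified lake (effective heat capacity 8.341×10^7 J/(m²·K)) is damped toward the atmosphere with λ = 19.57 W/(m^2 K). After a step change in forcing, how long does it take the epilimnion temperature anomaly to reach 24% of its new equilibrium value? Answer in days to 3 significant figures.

13.5 days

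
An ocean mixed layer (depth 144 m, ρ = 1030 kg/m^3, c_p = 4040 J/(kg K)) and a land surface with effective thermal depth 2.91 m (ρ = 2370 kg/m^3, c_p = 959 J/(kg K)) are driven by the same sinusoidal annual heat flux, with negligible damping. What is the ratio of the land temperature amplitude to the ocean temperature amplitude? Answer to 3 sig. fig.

90.6

C_ocean = 1030 × 4040 × 144 = 5.99×10^8 J/(m²·K).
C_land = 2370 × 959 × 2.91 = 6.61×10^6 J/(m²·K).
Undamped amplitude ∝ 1/C, so A_land/A_ocean = C_ocean/C_land = 90.6.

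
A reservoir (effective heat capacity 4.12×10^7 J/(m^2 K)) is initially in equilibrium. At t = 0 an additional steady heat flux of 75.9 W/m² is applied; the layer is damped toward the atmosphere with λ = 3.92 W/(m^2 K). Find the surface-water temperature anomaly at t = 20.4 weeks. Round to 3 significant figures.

13.4 K

Areal heat capacity C = 4.12×10^7 J/(m^2 K) (given).
τ = C / λ = 4.12×10^7 / 3.92 = 1.05×10^7 s.
Equilibrium anomaly ΔT_eq = F / λ = 75.9 / 3.92 = 19.4 K.
t = 20.4 weeks = 1.23×10^7 s, so t/τ = 1.17.
ΔT(t) = ΔT_eq (1 − e^(−t/τ)) = 19.4 × (1 − e^−1.17) = 13.4 K.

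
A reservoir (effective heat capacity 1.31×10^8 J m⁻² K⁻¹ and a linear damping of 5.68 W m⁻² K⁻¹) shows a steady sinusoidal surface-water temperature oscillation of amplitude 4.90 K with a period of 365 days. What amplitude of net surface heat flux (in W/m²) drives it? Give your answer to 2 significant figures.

130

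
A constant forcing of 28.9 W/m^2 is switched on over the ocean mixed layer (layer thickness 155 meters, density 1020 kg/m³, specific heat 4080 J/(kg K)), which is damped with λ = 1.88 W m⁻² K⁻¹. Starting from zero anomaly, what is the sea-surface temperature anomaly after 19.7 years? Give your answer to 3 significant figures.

12.9 K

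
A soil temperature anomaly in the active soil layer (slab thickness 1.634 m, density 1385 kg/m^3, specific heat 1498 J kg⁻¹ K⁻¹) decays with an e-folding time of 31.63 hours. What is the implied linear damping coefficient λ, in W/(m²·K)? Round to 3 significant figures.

29.8

Areal heat capacity C = ρ c_p D = 1385 × 1498 × 1.634 = 3.39×10^6 J/(m²·K).
τ = 31.63 hours = 1.14×10^5 s.
λ = C / τ = 3.39×10^6 / 1.14×10^5 = 29.8 W/(m²·K).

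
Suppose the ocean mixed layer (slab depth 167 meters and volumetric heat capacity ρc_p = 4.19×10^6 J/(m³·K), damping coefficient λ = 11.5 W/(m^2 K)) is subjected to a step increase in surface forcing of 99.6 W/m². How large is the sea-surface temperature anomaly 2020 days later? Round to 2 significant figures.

8.2 K

Areal heat capacity C = ρc_p × D = 4.19×10^6 × 167 = 7.00×10^8 J/(m²·K).
τ = C / λ = 7.00×10^8 / 11.5 = 6.08×10^7 s.
Equilibrium anomaly ΔT_eq = F / λ = 99.6 / 11.5 = 8.66 K.
t = 2020 days = 1.75×10^8 s, so t/τ = 2.87.
ΔT(t) = ΔT_eq (1 − e^(−t/τ)) = 8.66 × (1 − e^−2.87) = 8.17 K.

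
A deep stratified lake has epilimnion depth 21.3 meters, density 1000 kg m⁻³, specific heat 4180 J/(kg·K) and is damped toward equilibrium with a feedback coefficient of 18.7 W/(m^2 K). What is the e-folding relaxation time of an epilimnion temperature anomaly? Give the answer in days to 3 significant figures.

55.1 days

Areal heat capacity C = ρ c_p D = 1000 × 4180 × 21.3 = 8.90×10^7 J/(m²·K).
Relaxation time τ = C / λ = 8.90×10^7 / 18.7 = 4.76×10^6 s.
In days: 4.76×10^6 s / (86400 s/day) = 55.1 days.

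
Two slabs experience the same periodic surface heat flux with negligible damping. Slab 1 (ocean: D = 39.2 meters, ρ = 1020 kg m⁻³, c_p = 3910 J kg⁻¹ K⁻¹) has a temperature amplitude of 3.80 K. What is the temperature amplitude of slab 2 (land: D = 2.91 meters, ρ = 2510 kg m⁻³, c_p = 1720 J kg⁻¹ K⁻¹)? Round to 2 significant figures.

C_ocean = 1.56×10^8 J/(m²·K); C_land = 1.26×10^7 J/(m²·K).
A ∝ 1/C ⇒ A_land = A_ocean × C_ocean/C_land = 3.80 × 12.4 = 47.3 K.

47 K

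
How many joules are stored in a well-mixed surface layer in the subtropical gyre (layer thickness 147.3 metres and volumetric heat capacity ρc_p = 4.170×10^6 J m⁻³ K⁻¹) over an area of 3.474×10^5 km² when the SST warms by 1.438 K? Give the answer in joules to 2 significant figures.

Areal heat capacity C = ρc_p × D = 4.170×10^6 × 147.3 = 6.14×10^8 J/(m²·K).
Heat per unit area: q = C ΔT = 6.14×10^8 × 1.438 = 8.83×10^8 J/m².
Total heat: Q = q × A = 8.83×10^8 × (3.474×10^5 × 10⁶ m²) = 3.07×10^20 J.

3.1×10^20 J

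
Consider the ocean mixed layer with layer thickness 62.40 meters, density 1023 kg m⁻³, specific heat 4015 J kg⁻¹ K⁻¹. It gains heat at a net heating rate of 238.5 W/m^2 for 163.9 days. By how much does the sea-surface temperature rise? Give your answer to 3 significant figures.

Areal heat capacity C = ρ c_p D = 1023 × 4015 × 62.40 = 2.56×10^8 J/(m²·K).
Net heat input Q = F Δt = 238.5 × (163.9 days × 86400 s/day) = 3.38×10^9 J/m².
ΔT = Q / C = 3.38×10^9 / 2.56×10^8 = 13.2 K.

13.2 K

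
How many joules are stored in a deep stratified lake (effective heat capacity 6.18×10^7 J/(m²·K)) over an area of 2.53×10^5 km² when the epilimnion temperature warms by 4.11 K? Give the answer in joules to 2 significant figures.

Areal heat capacity C = 6.18×10^7 J/(m²·K) (given).
Heat per unit area: q = C ΔT = 6.18×10^7 × 4.11 = 2.54×10^8 J/m².
Total heat: Q = q × A = 2.54×10^8 × (2.53×10^5 × 10⁶ m²) = 6.43×10^19 J.

6.4×10^19 J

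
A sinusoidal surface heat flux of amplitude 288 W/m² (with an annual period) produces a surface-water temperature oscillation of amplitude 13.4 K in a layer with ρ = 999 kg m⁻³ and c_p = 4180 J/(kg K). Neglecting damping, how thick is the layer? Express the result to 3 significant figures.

25.8 m

ω = 2π / 3.15×10^7 s = 1.99×10^-7 s⁻¹.
Required C = F₀ / (A ω) = 288 / (13.4 × 1.99×10^-7) = 1.08×10^8 J/(m²·K).
D = C / (ρ c_p) = 1.08×10^8 / (999 × 4180) = 25.8 m.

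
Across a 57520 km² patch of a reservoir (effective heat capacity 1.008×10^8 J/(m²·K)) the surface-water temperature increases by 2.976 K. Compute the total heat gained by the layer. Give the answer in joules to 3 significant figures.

1.73×10^19 J

Areal heat capacity C = 1.008×10^8 J/(m²·K) (given).
Heat per unit area: q = C ΔT = 1.01×10^8 × 2.976 = 3.00×10^8 J/m².
Total heat: Q = q × A = 3.00×10^8 × (57520 × 10⁶ m²) = 1.73×10^19 J.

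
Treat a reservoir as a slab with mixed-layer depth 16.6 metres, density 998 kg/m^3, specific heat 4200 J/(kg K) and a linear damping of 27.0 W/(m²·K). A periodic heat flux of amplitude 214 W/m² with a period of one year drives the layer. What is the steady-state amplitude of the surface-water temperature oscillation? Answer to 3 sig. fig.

Areal heat capacity C = ρ c_p D = 998 × 4200 × 16.6 = 6.96×10^7 J m⁻² K⁻¹.
Angular frequency ω = 2π / T = 2π / 3.15×10^7 s = 1.99×10^-7 s⁻¹.
√((Cω)² + λ²) = √((13.9)² + 27.0²) = 30.4 W/(m²·K).
Amplitude A = F₀ / √((Cω)²+λ²) = 214 / 30.4 = 7.05 K.

7.05 K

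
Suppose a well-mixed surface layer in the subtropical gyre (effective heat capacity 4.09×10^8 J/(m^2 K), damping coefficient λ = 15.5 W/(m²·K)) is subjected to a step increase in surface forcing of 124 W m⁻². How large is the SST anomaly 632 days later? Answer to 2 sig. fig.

7.0 K

Areal heat capacity C = 4.09×10^8 J/(m^2 K) (given).
τ = C / λ = 4.09×10^8 / 15.5 = 2.64×10^7 s.
Equilibrium anomaly ΔT_eq = F / λ = 124 / 15.5 = 8.00 K.
t = 632 days = 5.46×10^7 s, so t/τ = 2.07.
ΔT(t) = ΔT_eq (1 − e^(−t/τ)) = 8.00 × (1 − e^−2.07) = 6.99 K.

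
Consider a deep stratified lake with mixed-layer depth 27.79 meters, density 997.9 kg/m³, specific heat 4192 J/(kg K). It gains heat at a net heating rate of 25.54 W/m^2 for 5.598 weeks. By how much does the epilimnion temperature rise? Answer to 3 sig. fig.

Areal heat capacity C = ρ c_p D = 997.9 × 4192 × 27.79 = 1.16×10^8 J/(m^2 K).
Net heat input Q = F Δt = 25.54 × (5.598 weeks × 6.048×10^5 s/week) = 8.65×10^7 J/m².
ΔT = Q / C = 8.65×10^7 / 1.16×10^8 = 0.744 K.

0.744 K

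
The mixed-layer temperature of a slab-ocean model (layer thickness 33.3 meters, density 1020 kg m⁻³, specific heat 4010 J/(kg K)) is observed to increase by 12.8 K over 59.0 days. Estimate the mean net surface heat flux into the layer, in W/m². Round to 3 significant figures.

Areal heat capacity C = ρ c_p D = 1020 × 4010 × 33.3 = 1.36×10^8 J m⁻² K⁻¹.
Required heat per unit area: Q = C ΔT = 1.36×10^8 × 12.8 = 1.74×10^9 J/m².
Flux F = Q / Δt = 1.74×10^9 / 5.10×10^6 s = 342 W/m².

342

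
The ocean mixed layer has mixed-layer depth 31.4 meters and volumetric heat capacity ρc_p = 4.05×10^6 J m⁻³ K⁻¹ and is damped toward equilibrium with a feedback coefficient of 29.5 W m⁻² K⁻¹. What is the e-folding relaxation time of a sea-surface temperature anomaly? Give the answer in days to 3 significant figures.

Areal heat capacity C = ρc_p × D = 4.05×10^6 × 31.4 = 1.27×10^8 J m⁻² K⁻¹.
Relaxation time τ = C / λ = 1.27×10^8 / 29.5 = 4.31×10^6 s.
In days: 4.31×10^6 s / (86400 s/day) = 49.9 days.

49.9 days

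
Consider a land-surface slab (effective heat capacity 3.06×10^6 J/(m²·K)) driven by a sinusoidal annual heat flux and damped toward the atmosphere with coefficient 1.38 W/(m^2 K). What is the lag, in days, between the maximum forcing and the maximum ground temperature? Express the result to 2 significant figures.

24 days

Areal heat capacity C = 3.06×10^6 J/(m²·K) (given).
ω = 2π / 3.15×10^7 s = 1.99×10^-7 s⁻¹.
Phase lag φ = arctan(Cω/λ) = arctan(0.610/1.38) = 0.416 rad.
Time lag = φ / ω = 0.416 / 1.99×10^-7 = 2.09×10^6 s = 24.2 days.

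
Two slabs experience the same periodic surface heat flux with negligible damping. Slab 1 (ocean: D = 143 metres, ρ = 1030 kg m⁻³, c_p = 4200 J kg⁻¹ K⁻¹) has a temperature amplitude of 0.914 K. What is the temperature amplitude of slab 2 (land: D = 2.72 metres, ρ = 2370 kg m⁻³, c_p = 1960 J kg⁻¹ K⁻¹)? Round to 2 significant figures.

C_ocean = 6.19×10^8 J/(m²·K); C_land = 1.26×10^7 J/(m²·K).
A ∝ 1/C ⇒ A_land = A_ocean × C_ocean/C_land = 0.914 × 49.0 = 44.8 K.

45 K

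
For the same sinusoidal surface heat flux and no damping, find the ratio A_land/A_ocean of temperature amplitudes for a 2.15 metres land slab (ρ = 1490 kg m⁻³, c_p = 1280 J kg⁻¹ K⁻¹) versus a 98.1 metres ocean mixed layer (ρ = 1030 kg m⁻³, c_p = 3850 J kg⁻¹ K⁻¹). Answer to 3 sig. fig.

C_ocean = 1030 × 3850 × 98.1 = 3.89×10^8 J/(m²·K).
C_land = 1490 × 1280 × 2.15 = 4.10×10^6 J/(m²·K).
Undamped amplitude ∝ 1/C, so A_land/A_ocean = C_ocean/C_land = 94.9.

94.9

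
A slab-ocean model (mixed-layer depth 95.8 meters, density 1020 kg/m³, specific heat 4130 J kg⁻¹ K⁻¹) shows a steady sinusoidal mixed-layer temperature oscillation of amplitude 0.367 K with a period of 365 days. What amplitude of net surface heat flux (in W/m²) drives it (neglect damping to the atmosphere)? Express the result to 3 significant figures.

Areal heat capacity C = ρ c_p D = 1020 × 4130 × 95.8 = 4.04×10^8 J m⁻² K⁻¹.
ω = 2π / 3.15×10^7 s = 1.99×10^-7 s⁻¹.
Cω = 4.04×10^8 × 1.99×10^-7 = 80.4 W/(m²·K).
F₀ = A × Cω = 0.367 × 80.4 = 29.5 W/m².

29.5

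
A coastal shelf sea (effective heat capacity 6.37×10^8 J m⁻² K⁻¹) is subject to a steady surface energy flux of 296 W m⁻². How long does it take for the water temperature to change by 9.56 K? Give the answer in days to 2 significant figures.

240 days

Areal heat capacity C = 6.37×10^8 J m⁻² K⁻¹ (given).
Time required: Δt = C ΔT / F = 6.37×10^8 × 9.56 / 296 = 2.06×10^7 s.
In days: 2.06×10^7 s / (86400 s/day) = 238 days.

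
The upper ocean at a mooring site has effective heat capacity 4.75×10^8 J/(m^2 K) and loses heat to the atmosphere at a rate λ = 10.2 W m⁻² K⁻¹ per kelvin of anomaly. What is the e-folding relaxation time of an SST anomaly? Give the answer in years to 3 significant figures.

Areal heat capacity C = 4.75×10^8 J/(m^2 K) (given).
Relaxation time τ = C / λ = 4.75×10^8 / 10.2 = 4.66×10^7 s.
In years: 4.66×10^7 s / (3.156×10^7 s/year) = 1.48 years.

1.48 years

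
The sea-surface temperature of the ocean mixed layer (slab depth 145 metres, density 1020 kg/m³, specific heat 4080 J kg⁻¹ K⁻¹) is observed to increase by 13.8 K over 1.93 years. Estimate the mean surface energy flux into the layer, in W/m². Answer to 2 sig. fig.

140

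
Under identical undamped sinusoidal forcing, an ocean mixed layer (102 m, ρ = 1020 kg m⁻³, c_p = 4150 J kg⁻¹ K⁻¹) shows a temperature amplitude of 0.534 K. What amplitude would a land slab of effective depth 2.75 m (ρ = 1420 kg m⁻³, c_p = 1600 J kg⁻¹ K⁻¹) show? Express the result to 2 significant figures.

C_ocean = 4.32×10^8 J/(m²·K); C_land = 6.25×10^6 J/(m²·K).
A ∝ 1/C ⇒ A_land = A_ocean × C_ocean/C_land = 0.534 × 69.1 = 36.9 K.

37 K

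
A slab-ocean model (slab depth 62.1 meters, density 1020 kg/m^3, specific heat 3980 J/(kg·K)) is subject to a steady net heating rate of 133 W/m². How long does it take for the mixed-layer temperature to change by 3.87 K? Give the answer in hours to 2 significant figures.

2000 hours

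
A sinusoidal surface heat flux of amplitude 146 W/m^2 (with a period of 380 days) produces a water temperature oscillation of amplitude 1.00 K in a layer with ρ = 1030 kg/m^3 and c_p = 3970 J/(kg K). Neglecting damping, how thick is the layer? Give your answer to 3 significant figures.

187 m

ω = 2π / 3.28×10^7 s = 1.91×10^-7 s⁻¹.
Required C = F₀ / (A ω) = 146 / (1.00 × 1.91×10^-7) = 7.63×10^8 J/(m²·K).
D = C / (ρ c_p) = 7.63×10^8 / (1030 × 3970) = 187 m.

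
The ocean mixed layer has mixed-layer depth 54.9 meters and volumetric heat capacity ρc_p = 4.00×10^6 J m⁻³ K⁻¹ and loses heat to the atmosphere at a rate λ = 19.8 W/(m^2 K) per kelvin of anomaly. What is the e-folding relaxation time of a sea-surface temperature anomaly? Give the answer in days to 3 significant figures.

128 days

Areal heat capacity C = ρc_p × D = 4.00×10^6 × 54.9 = 2.20×10^8 J/(m²·K).
Relaxation time τ = C / λ = 2.20×10^8 / 19.8 = 1.11×10^7 s.
In days: 1.11×10^7 s / (86400 s/day) = 128 days.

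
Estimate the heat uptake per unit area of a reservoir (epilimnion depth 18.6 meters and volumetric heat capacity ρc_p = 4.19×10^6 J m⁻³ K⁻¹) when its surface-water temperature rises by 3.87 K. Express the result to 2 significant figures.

3.0×10^8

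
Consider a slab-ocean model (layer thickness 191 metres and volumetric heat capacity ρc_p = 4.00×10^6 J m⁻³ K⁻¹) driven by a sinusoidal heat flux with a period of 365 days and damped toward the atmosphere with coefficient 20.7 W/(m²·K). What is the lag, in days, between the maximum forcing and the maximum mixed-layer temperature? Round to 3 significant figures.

Areal heat capacity C = ρc_p × D = 4.00×10^6 × 191 = 7.64×10^8 J m⁻² K⁻¹.
ω = 2π / 3.15×10^7 s = 1.99×10^-7 s⁻¹.
Phase lag φ = arctan(Cω/λ) = arctan(152/20.7) = 1.44 rad.
Time lag = φ / ω = 1.44 / 1.99×10^-7 = 7.21×10^6 s = 83.4 days.

83.4 days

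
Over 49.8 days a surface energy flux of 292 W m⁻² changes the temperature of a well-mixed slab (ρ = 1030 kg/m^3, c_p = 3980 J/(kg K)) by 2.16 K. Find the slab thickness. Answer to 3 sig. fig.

142 m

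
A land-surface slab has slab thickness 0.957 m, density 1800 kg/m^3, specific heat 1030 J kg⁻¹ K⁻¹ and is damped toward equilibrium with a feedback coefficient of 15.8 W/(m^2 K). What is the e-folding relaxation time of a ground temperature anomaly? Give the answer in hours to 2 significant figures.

Areal heat capacity C = ρ c_p D = 1800 × 1030 × 0.957 = 1.77×10^6 J m⁻² K⁻¹.
Relaxation time τ = C / λ = 1.77×10^6 / 15.8 = 1.12×10^5 s.
In hours: 1.12×10^5 s / (3600 s/hour) = 31.2 hours.

31 hours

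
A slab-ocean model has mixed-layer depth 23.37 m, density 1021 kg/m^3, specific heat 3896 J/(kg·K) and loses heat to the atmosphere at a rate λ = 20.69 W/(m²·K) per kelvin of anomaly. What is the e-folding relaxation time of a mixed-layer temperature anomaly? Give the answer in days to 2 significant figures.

Areal heat capacity C = ρ c_p D = 1021 × 3896 × 23.37 = 9.30×10^7 J/(m²·K).
Relaxation time τ = C / λ = 9.30×10^7 / 20.69 = 4.49×10^6 s.
In days: 4.49×10^6 s / (86400 s/day) = 52.0 days.

52 days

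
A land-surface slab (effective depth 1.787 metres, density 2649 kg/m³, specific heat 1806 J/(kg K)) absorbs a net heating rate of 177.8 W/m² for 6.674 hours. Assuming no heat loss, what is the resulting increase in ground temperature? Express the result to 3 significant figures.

Areal heat capacity C = ρ c_p D = 2649 × 1806 × 1.787 = 8.55×10^6 J/(m²·K).
Net heat input Q = F Δt = 177.8 × (6.674 hours × 3600 s/hour) = 4.27×10^6 J/m².
ΔT = Q / C = 4.27×10^6 / 8.55×10^6 = 0.500 K.

0.500 K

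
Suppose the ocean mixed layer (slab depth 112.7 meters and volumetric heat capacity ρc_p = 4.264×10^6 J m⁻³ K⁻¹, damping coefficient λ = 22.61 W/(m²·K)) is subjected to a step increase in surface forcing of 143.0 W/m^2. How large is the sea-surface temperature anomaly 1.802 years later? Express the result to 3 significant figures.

Areal heat capacity C = ρc_p × D = 4.264×10^6 × 112.7 = 4.81×10^8 J/(m²·K).
τ = C / λ = 4.81×10^8 / 22.61 = 2.13×10^7 s.
Equilibrium anomaly ΔT_eq = F / λ = 143.0 / 22.61 = 6.32 K.
t = 1.802 years = 5.69×10^7 s, so t/τ = 2.68.
ΔT(t) = ΔT_eq (1 − e^(−t/τ)) = 6.32 × (1 − e^−2.68) = 5.89 K.

5.89 K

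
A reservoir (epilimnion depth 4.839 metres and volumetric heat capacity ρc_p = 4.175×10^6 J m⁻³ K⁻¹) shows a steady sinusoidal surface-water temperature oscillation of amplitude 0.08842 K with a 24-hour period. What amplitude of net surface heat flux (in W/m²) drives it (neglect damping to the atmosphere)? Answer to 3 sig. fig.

130

Areal heat capacity C = ρc_p × D = 4.175×10^6 × 4.839 = 2.02×10^7 J/(m²·K).
ω = 2π / 86400 s = 7.27×10^-5 s⁻¹.
Cω = 2.02×10^7 × 7.27×10^-5 = 1470 W/(m²·K).
F₀ = A × Cω = 0.08842 × 1470 = 130 W/m².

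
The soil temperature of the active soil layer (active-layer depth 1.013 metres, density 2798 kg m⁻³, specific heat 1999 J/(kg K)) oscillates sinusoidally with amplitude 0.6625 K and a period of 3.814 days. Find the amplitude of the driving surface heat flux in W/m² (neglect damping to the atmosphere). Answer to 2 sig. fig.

Areal heat capacity C = ρ c_p D = 2798 × 1999 × 1.013 = 5.67×10^6 J/(m^2 K).
ω = 2π / 3.30×10^5 s = 1.91×10^-5 s⁻¹.
Cω = 5.67×10^6 × 1.91×10^-5 = 108 W/(m²·K).
F₀ = A × Cω = 0.6625 × 108 = 71.6 W/m².

72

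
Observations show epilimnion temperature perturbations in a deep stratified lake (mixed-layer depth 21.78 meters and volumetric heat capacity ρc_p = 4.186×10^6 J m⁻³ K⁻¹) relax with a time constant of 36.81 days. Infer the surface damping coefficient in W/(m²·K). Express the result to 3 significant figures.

28.7

Areal heat capacity C = ρc_p × D = 4.186×10^6 × 21.78 = 9.12×10^7 J/(m^2 K).
τ = 36.81 days = 3.18×10^6 s.
λ = C / τ = 9.12×10^7 / 3.18×10^6 = 28.7 W/(m²·K).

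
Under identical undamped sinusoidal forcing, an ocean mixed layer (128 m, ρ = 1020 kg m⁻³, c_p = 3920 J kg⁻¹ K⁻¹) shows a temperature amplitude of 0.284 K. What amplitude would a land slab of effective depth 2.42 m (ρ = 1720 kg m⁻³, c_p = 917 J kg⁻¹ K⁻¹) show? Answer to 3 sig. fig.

C_ocean = 5.12×10^8 J/(m²·K); C_land = 3.82×10^6 J/(m²·K).
A ∝ 1/C ⇒ A_land = A_ocean × C_ocean/C_land = 0.284 × 134 = 38.1 K.

38.1 K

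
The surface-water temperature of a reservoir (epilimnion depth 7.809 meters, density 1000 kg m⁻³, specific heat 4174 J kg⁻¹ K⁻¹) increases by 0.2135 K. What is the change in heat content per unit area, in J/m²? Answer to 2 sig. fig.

7.0×10^6

Areal heat capacity C = ρ c_p D = 1000 × 4174 × 7.809 = 3.26×10^7 J/(m^2 K).
ΔQ = C ΔT = 3.26×10^7 × 0.2135 = 6.96×10^6 J/m².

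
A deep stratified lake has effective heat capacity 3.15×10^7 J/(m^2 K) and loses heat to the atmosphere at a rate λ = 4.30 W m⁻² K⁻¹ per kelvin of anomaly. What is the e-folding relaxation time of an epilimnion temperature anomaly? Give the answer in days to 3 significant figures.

Areal heat capacity C = 3.15×10^7 J/(m^2 K) (given).
Relaxation time τ = C / λ = 3.15×10^7 / 4.30 = 7.33×10^6 s.
In days: 7.33×10^6 s / (86400 s/day) = 84.8 days.

84.8 days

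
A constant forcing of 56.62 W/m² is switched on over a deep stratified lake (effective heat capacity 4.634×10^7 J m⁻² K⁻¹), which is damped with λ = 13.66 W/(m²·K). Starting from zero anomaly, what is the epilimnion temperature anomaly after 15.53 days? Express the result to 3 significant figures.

1.35 K

Areal heat capacity C = 4.634×10^7 J m⁻² K⁻¹ (given).
τ = C / λ = 4.63×10^7 / 13.66 = 3.39×10^6 s.
Equilibrium anomaly ΔT_eq = F / λ = 56.62 / 13.66 = 4.14 K.
t = 15.53 days = 1.34×10^6 s, so t/τ = 0.396.
ΔT(t) = ΔT_eq (1 − e^(−t/τ)) = 4.14 × (1 − e^−0.396) = 1.35 K.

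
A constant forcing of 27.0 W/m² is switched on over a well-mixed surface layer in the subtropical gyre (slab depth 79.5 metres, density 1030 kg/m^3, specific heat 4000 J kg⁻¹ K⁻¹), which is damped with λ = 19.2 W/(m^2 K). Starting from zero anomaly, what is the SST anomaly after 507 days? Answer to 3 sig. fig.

1.30 K

Areal heat capacity C = ρ c_p D = 1030 × 4000 × 79.5 = 3.28×10^8 J/(m²·K).
τ = C / λ = 3.28×10^8 / 19.2 = 1.71×10^7 s.
Equilibrium anomaly ΔT_eq = F / λ = 27.0 / 19.2 = 1.41 K.
t = 507 days = 4.38×10^7 s, so t/τ = 2.57.
ΔT(t) = ΔT_eq (1 − e^(−t/τ)) = 1.41 × (1 − e^−2.57) = 1.30 K.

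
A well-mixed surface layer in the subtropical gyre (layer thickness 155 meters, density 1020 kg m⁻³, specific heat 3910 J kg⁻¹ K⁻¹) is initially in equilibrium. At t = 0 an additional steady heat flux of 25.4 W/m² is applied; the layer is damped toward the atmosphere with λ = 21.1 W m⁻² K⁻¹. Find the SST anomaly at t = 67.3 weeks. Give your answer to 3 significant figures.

Areal heat capacity C = ρ c_p D = 1020 × 3910 × 155 = 6.18×10^8 J/(m^2 K).
τ = C / λ = 6.18×10^8 / 21.1 = 2.93×10^7 s.
Equilibrium anomaly ΔT_eq = F / λ = 25.4 / 21.1 = 1.20 K.
t = 67.3 weeks = 4.07×10^7 s, so t/τ = 1.39.
ΔT(t) = ΔT_eq (1 − e^(−t/τ)) = 1.20 × (1 − e^−1.39) = 0.904 K.

0.904 K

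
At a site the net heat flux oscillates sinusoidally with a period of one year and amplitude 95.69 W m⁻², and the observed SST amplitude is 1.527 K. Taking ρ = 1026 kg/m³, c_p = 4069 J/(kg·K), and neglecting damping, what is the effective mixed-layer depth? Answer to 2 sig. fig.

ω = 2π / 3.15×10^7 s = 1.99×10^-7 s⁻¹.
Required C = F₀ / (A ω) = 95.69 / (1.527 × 1.99×10^-7) = 3.15×10^8 J/(m²·K).
D = C / (ρ c_p) = 3.15×10^8 / (1026 × 4069) = 75.3 m.

75 m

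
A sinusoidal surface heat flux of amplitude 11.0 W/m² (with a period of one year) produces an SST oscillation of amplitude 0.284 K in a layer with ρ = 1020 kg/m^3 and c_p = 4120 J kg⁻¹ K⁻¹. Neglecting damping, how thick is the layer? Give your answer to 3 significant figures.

46.3 m

ω = 2π / 3.15×10^7 s = 1.99×10^-7 s⁻¹.
Required C = F₀ / (A ω) = 11.0 / (0.284 × 1.99×10^-7) = 1.94×10^8 J/(m²·K).
D = C / (ρ c_p) = 1.94×10^8 / (1020 × 4120) = 46.3 m.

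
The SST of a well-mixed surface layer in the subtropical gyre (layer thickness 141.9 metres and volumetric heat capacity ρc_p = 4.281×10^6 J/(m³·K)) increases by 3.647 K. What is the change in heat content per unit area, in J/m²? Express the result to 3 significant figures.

Areal heat capacity C = ρc_p × D = 4.281×10^6 × 141.9 = 6.07×10^8 J/(m²·K).
ΔQ = C ΔT = 6.07×10^8 × 3.647 = 2.22×10^9 J/m².

2.22×10^9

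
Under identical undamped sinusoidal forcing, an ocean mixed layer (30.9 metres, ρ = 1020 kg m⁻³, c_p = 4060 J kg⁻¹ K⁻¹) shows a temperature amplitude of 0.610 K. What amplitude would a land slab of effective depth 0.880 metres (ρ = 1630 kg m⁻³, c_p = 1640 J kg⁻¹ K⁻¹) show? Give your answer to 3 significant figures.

C_ocean = 1.28×10^8 J/(m²·K); C_land = 2.35×10^6 J/(m²·K).
A ∝ 1/C ⇒ A_land = A_ocean × C_ocean/C_land = 0.610 × 54.4 = 33.2 K.

33.2 K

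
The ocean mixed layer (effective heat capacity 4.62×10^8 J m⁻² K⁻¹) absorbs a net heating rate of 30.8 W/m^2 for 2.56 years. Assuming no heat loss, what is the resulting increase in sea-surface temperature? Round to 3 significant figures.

Areal heat capacity C = 4.62×10^8 J m⁻² K⁻¹ (given).
Net heat input Q = F Δt = 30.8 × (2.56 years × 3.156×10^7 s/year) = 2.49×10^9 J/m².
ΔT = Q / C = 2.49×10^9 / 4.62×10^8 = 5.39 K.

5.39 K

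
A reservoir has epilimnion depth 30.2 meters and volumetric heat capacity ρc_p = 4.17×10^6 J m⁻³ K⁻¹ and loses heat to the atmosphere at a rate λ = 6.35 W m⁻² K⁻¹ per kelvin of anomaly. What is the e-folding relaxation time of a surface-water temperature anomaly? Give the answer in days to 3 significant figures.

Areal heat capacity C = ρc_p × D = 4.17×10^6 × 30.2 = 1.26×10^8 J/(m^2 K).
Relaxation time τ = C / λ = 1.26×10^8 / 6.35 = 1.98×10^7 s.
In days: 1.98×10^7 s / (86400 s/day) = 230 days.

230 days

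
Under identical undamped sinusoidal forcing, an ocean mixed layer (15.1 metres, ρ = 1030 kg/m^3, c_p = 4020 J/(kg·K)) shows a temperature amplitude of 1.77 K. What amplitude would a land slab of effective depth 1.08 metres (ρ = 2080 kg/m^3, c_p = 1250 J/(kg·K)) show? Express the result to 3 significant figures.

C_ocean = 6.25×10^7 J/(m²·K); C_land = 2.81×10^6 J/(m²·K).
A ∝ 1/C ⇒ A_land = A_ocean × C_ocean/C_land = 1.77 × 22.3 = 39.4 K.

39.4 K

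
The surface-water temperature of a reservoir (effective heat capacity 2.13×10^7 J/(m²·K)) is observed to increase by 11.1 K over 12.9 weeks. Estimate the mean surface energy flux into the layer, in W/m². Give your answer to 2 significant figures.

30

Areal heat capacity C = 2.13×10^7 J/(m²·K) (given).
Required heat per unit area: Q = C ΔT = 2.13×10^7 × 11.1 = 2.36×10^8 J/m².
Flux F = Q / Δt = 2.36×10^8 / 7.80×10^6 s = 30.3 W/m².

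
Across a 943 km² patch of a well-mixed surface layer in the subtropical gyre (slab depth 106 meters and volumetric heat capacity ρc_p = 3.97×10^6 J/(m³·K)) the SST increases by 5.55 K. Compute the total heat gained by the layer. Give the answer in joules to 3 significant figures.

2.20×10^18 J

Areal heat capacity C = ρc_p × D = 3.97×10^6 × 106 = 4.21×10^8 J/(m^2 K).
Heat per unit area: q = C ΔT = 4.21×10^8 × 5.55 = 2.34×10^9 J/m².
Total heat: Q = q × A = 2.34×10^9 × (943 × 10⁶ m²) = 2.20×10^18 J.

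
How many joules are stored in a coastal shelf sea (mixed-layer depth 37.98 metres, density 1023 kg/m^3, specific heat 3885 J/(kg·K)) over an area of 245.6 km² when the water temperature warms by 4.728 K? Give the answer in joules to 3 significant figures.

1.75×10^17 J

Areal heat capacity C = ρ c_p D = 1023 × 3885 × 37.98 = 1.51×10^8 J m⁻² K⁻¹.
Heat per unit area: q = C ΔT = 1.51×10^8 × 4.728 = 7.14×10^8 J/m².
Total heat: Q = q × A = 7.14×10^8 × (245.6 × 10⁶ m²) = 1.75×10^17 J.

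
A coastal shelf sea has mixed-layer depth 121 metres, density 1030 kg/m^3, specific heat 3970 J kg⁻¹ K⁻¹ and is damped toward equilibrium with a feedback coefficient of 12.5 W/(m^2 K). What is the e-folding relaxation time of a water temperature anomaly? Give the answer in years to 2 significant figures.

Areal heat capacity C = ρ c_p D = 1030 × 3970 × 121 = 4.95×10^8 J m⁻² K⁻¹.
Relaxation time τ = C / λ = 4.95×10^8 / 12.5 = 3.96×10^7 s.
In years: 3.96×10^7 s / (3.156×10^7 s/year) = 1.25 years.

1.3 years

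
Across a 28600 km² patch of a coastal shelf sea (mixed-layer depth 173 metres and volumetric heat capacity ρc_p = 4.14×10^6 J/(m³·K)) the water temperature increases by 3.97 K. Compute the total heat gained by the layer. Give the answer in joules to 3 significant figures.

Areal heat capacity C = ρc_p × D = 4.14×10^6 × 173 = 7.16×10^8 J m⁻² K⁻¹.
Heat per unit area: q = C ΔT = 7.16×10^8 × 3.97 = 2.84×10^9 J/m².
Total heat: Q = q × A = 2.84×10^9 × (28600 × 10⁶ m²) = 8.13×10^19 J.

8.13×10^19 J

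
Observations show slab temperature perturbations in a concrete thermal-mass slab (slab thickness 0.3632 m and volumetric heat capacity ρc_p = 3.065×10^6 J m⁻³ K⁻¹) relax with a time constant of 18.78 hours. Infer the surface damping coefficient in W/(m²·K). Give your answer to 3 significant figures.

Areal heat capacity C = ρc_p × D = 3.065×10^6 × 0.3632 = 1.11×10^6 J/(m^2 K).
τ = 18.78 hours = 67600 s.
λ = C / τ = 1.11×10^6 / 67600 = 16.5 W/(m²·K).

16.5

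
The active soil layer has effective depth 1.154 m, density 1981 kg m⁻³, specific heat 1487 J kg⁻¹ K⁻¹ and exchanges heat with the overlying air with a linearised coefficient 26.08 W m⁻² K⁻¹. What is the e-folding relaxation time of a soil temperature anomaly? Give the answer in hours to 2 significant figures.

Areal heat capacity C = ρ c_p D = 1981 × 1487 × 1.154 = 3.40×10^6 J/(m²·K).
Relaxation time τ = C / λ = 3.40×10^6 / 26.08 = 1.30×10^5 s.
In hours: 1.30×10^5 s / (3600 s/hour) = 36.2 hours.

36 hours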